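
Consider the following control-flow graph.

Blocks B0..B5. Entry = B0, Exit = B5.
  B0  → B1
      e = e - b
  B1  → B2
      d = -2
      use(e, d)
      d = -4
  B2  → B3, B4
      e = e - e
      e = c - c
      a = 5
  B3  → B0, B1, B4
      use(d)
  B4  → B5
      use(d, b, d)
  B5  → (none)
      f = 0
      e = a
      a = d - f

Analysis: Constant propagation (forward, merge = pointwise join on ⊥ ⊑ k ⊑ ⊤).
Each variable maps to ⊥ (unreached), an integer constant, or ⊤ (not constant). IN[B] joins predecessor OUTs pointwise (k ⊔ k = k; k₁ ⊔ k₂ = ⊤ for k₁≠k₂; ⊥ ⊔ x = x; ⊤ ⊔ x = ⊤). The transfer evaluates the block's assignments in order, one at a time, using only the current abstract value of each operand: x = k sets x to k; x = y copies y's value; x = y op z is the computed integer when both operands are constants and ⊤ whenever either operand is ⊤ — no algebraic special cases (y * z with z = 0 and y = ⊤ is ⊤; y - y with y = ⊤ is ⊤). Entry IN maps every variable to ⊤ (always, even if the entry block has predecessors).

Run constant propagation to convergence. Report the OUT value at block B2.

Per-block solution:
  B0:  IN=(all ⊤)  OUT=(all ⊤)
  B1:  IN=(all ⊤)  OUT={d:-4; rest ⊤}
  B2:  IN={d:-4; rest ⊤}  OUT={a:5, d:-4; rest ⊤}
  B3:  IN={a:5, d:-4; rest ⊤}  OUT={a:5, d:-4; rest ⊤}
  B4:  IN={a:5, d:-4; rest ⊤}  OUT={a:5, d:-4; rest ⊤}
  B5:  IN={a:5, d:-4; rest ⊤}  OUT={a:-4, d:-4, e:5, f:0; rest ⊤}

Merge at B2: IN[B2] = OUT[B1] = {a: ⊤, b: ⊤, c: ⊤, d: -4, e: ⊤, f: ⊤}
Applying B2's transfer function to that IN value gives OUT[B2] (row B2 above).

Answer: {a: 5, b: ⊤, c: ⊤, d: -4, e: ⊤, f: ⊤}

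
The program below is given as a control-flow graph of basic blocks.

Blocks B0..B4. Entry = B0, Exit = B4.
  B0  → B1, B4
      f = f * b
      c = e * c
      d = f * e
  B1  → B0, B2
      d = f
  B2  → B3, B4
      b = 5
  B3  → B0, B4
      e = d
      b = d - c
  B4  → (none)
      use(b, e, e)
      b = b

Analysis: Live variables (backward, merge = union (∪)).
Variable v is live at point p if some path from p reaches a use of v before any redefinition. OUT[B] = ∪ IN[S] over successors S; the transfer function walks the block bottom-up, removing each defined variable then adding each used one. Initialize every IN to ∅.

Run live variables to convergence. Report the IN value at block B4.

Answer: {b, e}

Derivation:
Per-block solution:
  B0:  IN={b, c, e, f}  OUT={b, c, e, f}
  B1:  IN={b, c, e, f}  OUT={b, c, d, e, f}
  B2:  IN={c, d, e, f}  OUT={b, c, d, e, f}
  B3:  IN={c, d, f}  OUT={b, c, e, f}
  B4:  IN={b, e}  OUT={}

B4 is the boundary node: OUT[B4] = {}
Applying B4's transfer function to that OUT value gives IN[B4] (row B4 above).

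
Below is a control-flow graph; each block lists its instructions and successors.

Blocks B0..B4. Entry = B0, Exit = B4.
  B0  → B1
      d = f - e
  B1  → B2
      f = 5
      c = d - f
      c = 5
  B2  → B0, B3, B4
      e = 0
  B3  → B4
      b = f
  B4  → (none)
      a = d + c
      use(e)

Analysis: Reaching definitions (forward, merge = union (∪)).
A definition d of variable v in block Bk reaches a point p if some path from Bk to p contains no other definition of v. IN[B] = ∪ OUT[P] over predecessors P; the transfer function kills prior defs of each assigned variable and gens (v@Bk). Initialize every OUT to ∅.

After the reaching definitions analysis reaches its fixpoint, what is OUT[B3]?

Per-block solution:
  B0: | IN={c@B1, d@B0, e@B2, f@B1} | OUT={c@B1, d@B0, e@B2, f@B1}
  B1: | IN={c@B1, d@B0, e@B2, f@B1} | OUT={c@B1, d@B0, e@B2, f@B1}
  B2: | IN={c@B1, d@B0, e@B2, f@B1} | OUT={c@B1, d@B0, e@B2, f@B1}
  B3: | IN={c@B1, d@B0, e@B2, f@B1} | OUT={b@B3, c@B1, d@B0, e@B2, f@B1}
  B4: | IN={b@B3, c@B1, d@B0, e@B2, f@B1} | OUT={a@B4, b@B3, c@B1, d@B0, e@B2, f@B1}

Merge at B3: IN[B3] = OUT[B2] = {c@B1, d@B0, e@B2, f@B1}
Applying B3's transfer function to that IN value gives OUT[B3] (row B3 above).

Answer: {b@B3, c@B1, d@B0, e@B2, f@B1}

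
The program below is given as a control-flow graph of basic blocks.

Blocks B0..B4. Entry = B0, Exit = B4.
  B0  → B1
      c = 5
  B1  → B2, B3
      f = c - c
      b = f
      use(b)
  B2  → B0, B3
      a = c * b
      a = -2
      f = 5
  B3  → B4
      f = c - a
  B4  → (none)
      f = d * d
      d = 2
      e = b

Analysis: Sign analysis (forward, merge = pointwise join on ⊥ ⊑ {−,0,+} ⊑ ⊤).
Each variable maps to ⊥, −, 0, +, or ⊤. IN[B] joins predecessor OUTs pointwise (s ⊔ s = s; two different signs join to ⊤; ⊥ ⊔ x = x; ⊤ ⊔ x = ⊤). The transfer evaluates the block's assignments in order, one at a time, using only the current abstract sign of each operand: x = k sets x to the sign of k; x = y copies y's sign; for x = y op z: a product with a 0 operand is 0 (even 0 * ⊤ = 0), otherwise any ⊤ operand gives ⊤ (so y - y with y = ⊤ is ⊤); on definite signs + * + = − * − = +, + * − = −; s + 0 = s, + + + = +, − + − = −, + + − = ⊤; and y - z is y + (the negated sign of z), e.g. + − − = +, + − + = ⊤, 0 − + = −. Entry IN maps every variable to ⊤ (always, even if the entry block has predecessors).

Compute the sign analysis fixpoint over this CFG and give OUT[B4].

Per-block solution:
  B0:   IN=(all ⊤)   OUT={c:+; rest ⊤}
  B1:   IN={c:+; rest ⊤}   OUT={c:+; rest ⊤}
  B2:   IN={c:+; rest ⊤}   OUT={a:-, c:+, f:+; rest ⊤}
  B3:   IN={c:+; rest ⊤}   OUT={c:+; rest ⊤}
  B4:   IN={c:+; rest ⊤}   OUT={c:+, d:+; rest ⊤}

Merge at B4: IN[B4] = OUT[B3] = {a: ⊤, b: ⊤, c: +, d: ⊤, e: ⊤, f: ⊤}
Applying B4's transfer function to that IN value gives OUT[B4] (row B4 above).

Answer: {a: ⊤, b: ⊤, c: +, d: +, e: ⊤, f: ⊤}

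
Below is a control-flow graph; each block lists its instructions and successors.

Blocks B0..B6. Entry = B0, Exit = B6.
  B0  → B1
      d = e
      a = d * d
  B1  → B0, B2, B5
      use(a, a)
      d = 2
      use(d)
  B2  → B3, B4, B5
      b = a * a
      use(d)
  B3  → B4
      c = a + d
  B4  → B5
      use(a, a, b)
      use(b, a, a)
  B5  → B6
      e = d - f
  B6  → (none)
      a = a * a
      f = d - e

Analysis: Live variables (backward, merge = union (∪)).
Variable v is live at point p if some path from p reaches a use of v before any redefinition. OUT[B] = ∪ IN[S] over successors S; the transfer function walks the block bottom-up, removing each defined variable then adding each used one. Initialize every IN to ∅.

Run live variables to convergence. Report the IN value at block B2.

Answer: {a, d, f}

Trace:
Fixpoint table:
  B0: | IN={e, f} | OUT={a, e, f}
  B1: | IN={a, e, f} | OUT={a, d, e, f}
  B2: | IN={a, d, f} | OUT={a, b, d, f}
  B3: | IN={a, b, d, f} | OUT={a, b, d, f}
  B4: | IN={a, b, d, f} | OUT={a, d, f}
  B5: | IN={a, d, f} | OUT={a, d, e}
  B6: | IN={a, d, e} | OUT={}

Merge at B2: OUT[B2] = IN[B3] ⊔ IN[B4] ⊔ IN[B5] = {a, b, d, f}
Applying B2's transfer function to that OUT value gives IN[B2] (row B2 above).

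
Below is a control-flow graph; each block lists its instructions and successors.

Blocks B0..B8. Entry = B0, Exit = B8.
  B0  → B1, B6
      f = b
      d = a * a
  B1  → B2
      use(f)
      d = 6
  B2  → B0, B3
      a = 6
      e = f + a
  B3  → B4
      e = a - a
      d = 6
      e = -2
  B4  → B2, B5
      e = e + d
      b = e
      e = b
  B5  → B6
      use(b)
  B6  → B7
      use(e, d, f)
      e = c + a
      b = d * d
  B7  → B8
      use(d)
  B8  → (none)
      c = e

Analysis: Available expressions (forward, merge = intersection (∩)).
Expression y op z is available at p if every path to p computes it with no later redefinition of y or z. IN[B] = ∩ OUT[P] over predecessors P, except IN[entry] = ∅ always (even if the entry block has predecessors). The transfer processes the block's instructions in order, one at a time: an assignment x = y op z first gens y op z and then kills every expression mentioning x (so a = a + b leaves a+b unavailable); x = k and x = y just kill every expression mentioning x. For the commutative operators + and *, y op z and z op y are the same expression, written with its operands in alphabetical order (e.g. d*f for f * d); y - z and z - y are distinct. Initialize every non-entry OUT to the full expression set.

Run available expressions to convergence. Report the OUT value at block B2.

Per-block solution:
  B0: | IN={} | OUT={a*a}
  B1: | IN={a*a} | OUT={a*a}
  B2: | IN={} | OUT={a+f}
  B3: | IN={a+f} | OUT={a+f, a-a}
  B4: | IN={a+f, a-a} | OUT={a+f, a-a}
  B5: | IN={a+f, a-a} | OUT={a+f, a-a}
  B6: | IN={} | OUT={a+c, d*d}
  B7: | IN={a+c, d*d} | OUT={a+c, d*d}
  B8: | IN={a+c, d*d} | OUT={d*d}

Merge at B2: IN[B2] = OUT[B1] ∩ OUT[B4] = {}
Applying B2's transfer function to that IN value gives OUT[B2] (row B2 above).

Answer: {a+f}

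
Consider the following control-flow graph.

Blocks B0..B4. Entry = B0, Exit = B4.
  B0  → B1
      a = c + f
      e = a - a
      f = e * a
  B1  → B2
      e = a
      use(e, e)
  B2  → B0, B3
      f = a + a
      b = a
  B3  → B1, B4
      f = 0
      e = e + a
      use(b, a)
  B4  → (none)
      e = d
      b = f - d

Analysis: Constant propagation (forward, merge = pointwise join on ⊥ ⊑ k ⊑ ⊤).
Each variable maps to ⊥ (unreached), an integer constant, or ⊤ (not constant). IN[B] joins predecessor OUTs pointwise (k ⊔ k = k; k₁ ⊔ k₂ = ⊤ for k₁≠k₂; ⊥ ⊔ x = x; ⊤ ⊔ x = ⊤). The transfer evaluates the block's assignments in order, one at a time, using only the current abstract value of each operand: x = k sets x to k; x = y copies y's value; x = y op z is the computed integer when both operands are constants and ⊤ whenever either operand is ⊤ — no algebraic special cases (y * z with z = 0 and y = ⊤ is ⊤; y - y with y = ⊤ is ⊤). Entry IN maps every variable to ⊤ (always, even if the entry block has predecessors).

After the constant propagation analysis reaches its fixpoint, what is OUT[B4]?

Fixpoint table:
  B0: | IN=(all ⊤) | OUT=(all ⊤)
  B1: | IN=(all ⊤) | OUT=(all ⊤)
  B2: | IN=(all ⊤) | OUT=(all ⊤)
  B3: | IN=(all ⊤) | OUT={f:0; rest ⊤}
  B4: | IN={f:0; rest ⊤} | OUT={f:0; rest ⊤}

Merge at B4: IN[B4] = OUT[B3] = {a: ⊤, b: ⊤, c: ⊤, d: ⊤, e: ⊤, f: 0}
Applying B4's transfer function to that IN value gives OUT[B4] (row B4 above).

Answer: {a: ⊤, b: ⊤, c: ⊤, d: ⊤, e: ⊤, f: 0}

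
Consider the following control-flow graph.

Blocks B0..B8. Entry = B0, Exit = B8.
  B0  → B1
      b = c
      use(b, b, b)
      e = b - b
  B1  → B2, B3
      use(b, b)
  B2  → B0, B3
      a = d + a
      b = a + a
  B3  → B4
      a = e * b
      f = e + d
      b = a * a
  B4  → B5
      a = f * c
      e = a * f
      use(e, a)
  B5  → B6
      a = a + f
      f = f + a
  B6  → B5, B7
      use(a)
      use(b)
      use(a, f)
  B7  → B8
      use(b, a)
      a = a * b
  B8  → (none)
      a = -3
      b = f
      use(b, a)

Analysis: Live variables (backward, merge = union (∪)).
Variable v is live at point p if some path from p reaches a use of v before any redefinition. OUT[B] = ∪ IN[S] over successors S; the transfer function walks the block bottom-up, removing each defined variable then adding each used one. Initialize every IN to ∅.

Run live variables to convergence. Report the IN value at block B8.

Fixpoint table:
  B0: | IN={a, c, d} | OUT={a, b, c, d, e}
  B1: | IN={a, b, c, d, e} | OUT={a, b, c, d, e}
  B2: | IN={a, c, d, e} | OUT={a, b, c, d, e}
  B3: | IN={b, c, d, e} | OUT={b, c, f}
  B4: | IN={b, c, f} | OUT={a, b, f}
  B5: | IN={a, b, f} | OUT={a, b, f}
  B6: | IN={a, b, f} | OUT={a, b, f}
  B7: | IN={a, b, f} | OUT={f}
  B8: | IN={f} | OUT={}

B8 is the boundary node: OUT[B8] = {}
Applying B8's transfer function to that OUT value gives IN[B8] (row B8 above).

Answer: {f}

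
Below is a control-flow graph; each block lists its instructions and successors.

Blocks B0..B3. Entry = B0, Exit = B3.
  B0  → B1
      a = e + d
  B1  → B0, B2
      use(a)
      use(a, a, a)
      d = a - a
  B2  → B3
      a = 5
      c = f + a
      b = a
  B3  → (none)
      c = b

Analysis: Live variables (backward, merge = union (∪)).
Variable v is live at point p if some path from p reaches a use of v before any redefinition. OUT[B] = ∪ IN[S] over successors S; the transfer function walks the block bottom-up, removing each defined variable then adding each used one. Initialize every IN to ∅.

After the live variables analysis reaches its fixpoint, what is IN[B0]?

Answer: {d, e, f}

Derivation:
Fixpoint table:
  B0: | IN={d, e, f} | OUT={a, e, f}
  B1: | IN={a, e, f} | OUT={d, e, f}
  B2: | IN={f} | OUT={b}
  B3: | IN={b} | OUT={}

Merge at B0: OUT[B0] = IN[B1] = {a, e, f}
Applying B0's transfer function to that OUT value gives IN[B0] (row B0 above).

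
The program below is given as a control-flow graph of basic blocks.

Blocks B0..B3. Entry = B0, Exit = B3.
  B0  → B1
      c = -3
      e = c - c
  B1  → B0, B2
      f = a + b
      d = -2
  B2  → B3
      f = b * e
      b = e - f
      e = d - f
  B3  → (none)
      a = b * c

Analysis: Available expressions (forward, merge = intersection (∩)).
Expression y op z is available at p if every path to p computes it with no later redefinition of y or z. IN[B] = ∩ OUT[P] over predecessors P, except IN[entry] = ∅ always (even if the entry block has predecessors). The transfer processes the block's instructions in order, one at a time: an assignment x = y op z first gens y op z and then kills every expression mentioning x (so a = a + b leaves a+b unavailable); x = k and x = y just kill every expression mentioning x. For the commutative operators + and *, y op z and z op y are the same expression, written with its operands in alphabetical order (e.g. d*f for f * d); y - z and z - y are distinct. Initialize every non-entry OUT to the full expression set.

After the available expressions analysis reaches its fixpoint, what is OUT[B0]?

Answer: {c-c}

Derivation:
Fixpoint table:
  B0:   IN={}   OUT={c-c}
  B1:   IN={c-c}   OUT={a+b, c-c}
  B2:   IN={a+b, c-c}   OUT={c-c, d-f}
  B3:   IN={c-c, d-f}   OUT={b*c, c-c, d-f}

Merge at B0 (entry node, so the boundary value {} is joined with the incoming edge(s)): IN[B0] = {} ∩ OUT[B1] = {}
Applying B0's transfer function to that IN value gives OUT[B0] (row B0 above).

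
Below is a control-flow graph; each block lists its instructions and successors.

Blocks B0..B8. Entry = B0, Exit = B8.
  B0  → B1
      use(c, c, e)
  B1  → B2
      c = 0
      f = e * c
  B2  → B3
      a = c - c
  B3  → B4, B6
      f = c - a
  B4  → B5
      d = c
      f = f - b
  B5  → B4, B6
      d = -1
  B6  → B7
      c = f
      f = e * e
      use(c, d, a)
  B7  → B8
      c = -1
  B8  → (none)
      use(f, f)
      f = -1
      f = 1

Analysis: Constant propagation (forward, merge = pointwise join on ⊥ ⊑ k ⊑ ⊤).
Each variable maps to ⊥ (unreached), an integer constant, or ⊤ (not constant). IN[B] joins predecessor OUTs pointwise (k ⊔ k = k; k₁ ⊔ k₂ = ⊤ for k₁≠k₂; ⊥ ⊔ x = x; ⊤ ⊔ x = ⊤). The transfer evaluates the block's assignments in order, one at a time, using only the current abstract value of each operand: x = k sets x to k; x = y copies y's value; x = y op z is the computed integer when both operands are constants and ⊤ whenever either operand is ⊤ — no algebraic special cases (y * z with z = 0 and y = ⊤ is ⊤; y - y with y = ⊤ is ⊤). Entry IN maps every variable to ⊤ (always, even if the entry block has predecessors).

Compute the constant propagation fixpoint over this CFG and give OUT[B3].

Answer: {a: 0, b: ⊤, c: 0, d: ⊤, e: ⊤, f: 0}

Trace:
Per-block solution:
  B0: | IN=(all ⊤) | OUT=(all ⊤)
  B1: | IN=(all ⊤) | OUT={c:0; rest ⊤}
  B2: | IN={c:0; rest ⊤} | OUT={a:0, c:0; rest ⊤}
  B3: | IN={a:0, c:0; rest ⊤} | OUT={a:0, c:0, f:0; rest ⊤}
  B4: | IN={a:0, c:0; rest ⊤} | OUT={a:0, c:0, d:0; rest ⊤}
  B5: | IN={a:0, c:0, d:0; rest ⊤} | OUT={a:0, c:0, d:-1; rest ⊤}
  B6: | IN={a:0, c:0; rest ⊤} | OUT={a:0; rest ⊤}
  B7: | IN={a:0; rest ⊤} | OUT={a:0, c:-1; rest ⊤}
  B8: | IN={a:0, c:-1; rest ⊤} | OUT={a:0, c:-1, f:1; rest ⊤}

Merge at B3: IN[B3] = OUT[B2] = {a: 0, b: ⊤, c: 0, d: ⊤, e: ⊤, f: ⊤}
Applying B3's transfer function to that IN value gives OUT[B3] (row B3 above).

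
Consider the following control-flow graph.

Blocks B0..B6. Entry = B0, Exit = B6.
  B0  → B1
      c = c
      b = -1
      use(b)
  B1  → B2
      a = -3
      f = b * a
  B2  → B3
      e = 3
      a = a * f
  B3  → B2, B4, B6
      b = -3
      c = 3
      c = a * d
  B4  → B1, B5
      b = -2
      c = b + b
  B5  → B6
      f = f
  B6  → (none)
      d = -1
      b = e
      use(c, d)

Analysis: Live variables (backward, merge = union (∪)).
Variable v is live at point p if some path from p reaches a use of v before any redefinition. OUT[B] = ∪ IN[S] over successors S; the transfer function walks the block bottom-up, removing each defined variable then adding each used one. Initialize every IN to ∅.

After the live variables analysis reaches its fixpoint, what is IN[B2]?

Answer: {a, d, f}

Trace:
Converged values:
  B0:   IN={c, d}   OUT={b, d}
  B1:   IN={b, d}   OUT={a, d, f}
  B2:   IN={a, d, f}   OUT={a, d, e, f}
  B3:   IN={a, d, e, f}   OUT={a, c, d, e, f}
  B4:   IN={d, e, f}   OUT={b, c, d, e, f}
  B5:   IN={c, e, f}   OUT={c, e}
  B6:   IN={c, e}   OUT={}

Merge at B2: OUT[B2] = IN[B3] = {a, d, e, f}
Applying B2's transfer function to that OUT value gives IN[B2] (row B2 above).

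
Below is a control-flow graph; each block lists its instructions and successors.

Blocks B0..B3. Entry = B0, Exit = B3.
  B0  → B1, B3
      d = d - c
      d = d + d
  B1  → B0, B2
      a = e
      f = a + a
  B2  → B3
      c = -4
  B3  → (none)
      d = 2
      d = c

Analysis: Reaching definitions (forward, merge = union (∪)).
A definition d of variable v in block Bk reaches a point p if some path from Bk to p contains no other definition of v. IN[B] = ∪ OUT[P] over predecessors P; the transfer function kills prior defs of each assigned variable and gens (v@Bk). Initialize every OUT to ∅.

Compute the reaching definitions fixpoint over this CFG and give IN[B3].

Answer: {a@B1, c@B2, d@B0, f@B1}

Derivation:
Per-block solution:
  B0:  IN={a@B1, d@B0, f@B1}  OUT={a@B1, d@B0, f@B1}
  B1:  IN={a@B1, d@B0, f@B1}  OUT={a@B1, d@B0, f@B1}
  B2:  IN={a@B1, d@B0, f@B1}  OUT={a@B1, c@B2, d@B0, f@B1}
  B3:  IN={a@B1, c@B2, d@B0, f@B1}  OUT={a@B1, c@B2, d@B3, f@B1}

Merge at B3: IN[B3] = OUT[B0] ⊔ OUT[B2] = {a@B1, c@B2, d@B0, f@B1}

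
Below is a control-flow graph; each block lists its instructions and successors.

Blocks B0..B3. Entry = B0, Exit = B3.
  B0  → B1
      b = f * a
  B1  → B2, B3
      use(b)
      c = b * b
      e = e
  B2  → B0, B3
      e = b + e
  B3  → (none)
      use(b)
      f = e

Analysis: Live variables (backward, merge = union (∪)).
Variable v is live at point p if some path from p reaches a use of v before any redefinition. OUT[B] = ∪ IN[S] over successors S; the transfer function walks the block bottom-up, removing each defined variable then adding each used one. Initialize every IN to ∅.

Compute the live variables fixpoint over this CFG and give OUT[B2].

Per-block solution:
  B0: | IN={a, e, f} | OUT={a, b, e, f}
  B1: | IN={a, b, e, f} | OUT={a, b, e, f}
  B2: | IN={a, b, e, f} | OUT={a, b, e, f}
  B3: | IN={b, e} | OUT={}

Merge at B2: OUT[B2] = IN[B0] ⊔ IN[B3] = {a, b, e, f}

Answer: {a, b, e, f}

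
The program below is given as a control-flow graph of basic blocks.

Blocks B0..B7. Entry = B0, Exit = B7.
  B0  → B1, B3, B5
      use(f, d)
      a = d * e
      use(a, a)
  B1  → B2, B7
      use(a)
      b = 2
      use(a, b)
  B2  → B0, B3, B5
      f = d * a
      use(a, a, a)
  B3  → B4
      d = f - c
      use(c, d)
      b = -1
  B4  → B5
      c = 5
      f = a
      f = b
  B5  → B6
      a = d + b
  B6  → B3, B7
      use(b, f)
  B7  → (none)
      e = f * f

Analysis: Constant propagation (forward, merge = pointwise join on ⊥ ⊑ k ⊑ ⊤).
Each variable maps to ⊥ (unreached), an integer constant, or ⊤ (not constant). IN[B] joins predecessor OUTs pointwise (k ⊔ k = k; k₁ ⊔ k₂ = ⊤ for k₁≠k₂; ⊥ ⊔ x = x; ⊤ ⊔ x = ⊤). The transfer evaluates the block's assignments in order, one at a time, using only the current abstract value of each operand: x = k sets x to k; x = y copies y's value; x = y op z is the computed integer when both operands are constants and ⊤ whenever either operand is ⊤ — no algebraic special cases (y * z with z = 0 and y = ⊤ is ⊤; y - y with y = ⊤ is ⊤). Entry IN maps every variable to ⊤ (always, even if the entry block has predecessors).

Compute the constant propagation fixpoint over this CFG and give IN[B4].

Answer: {a: ⊤, b: -1, c: ⊤, d: ⊤, e: ⊤, f: ⊤}

Working:
Per-block solution:
  B0:   IN=(all ⊤)   OUT=(all ⊤)
  B1:   IN=(all ⊤)   OUT={b:2; rest ⊤}
  B2:   IN={b:2; rest ⊤}   OUT={b:2; rest ⊤}
  B3:   IN=(all ⊤)   OUT={b:-1; rest ⊤}
  B4:   IN={b:-1; rest ⊤}   OUT={b:-1, c:5, f:-1; rest ⊤}
  B5:   IN=(all ⊤)   OUT=(all ⊤)
  B6:   IN=(all ⊤)   OUT=(all ⊤)
  B7:   IN=(all ⊤)   OUT=(all ⊤)

Merge at B4: IN[B4] = OUT[B3] = {a: ⊤, b: -1, c: ⊤, d: ⊤, e: ⊤, f: ⊤}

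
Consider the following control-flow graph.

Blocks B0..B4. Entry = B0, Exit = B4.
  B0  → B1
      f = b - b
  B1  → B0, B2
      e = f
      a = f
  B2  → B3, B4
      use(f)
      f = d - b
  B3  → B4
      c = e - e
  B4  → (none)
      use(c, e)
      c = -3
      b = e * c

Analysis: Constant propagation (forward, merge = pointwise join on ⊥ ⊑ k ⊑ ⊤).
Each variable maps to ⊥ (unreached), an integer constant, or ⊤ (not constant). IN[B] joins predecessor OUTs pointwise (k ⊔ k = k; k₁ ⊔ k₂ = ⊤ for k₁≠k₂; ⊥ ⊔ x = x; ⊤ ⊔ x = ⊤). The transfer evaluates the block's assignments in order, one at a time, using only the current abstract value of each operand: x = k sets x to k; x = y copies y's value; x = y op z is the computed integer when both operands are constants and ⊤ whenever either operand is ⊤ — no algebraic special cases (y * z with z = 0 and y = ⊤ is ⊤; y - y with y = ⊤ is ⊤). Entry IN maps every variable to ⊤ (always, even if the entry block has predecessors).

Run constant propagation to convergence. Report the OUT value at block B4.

Answer: {a: ⊤, b: ⊤, c: -3, d: ⊤, e: ⊤, f: ⊤}

Trace:
Converged values:
  B0:   IN=(all ⊤)   OUT=(all ⊤)
  B1:   IN=(all ⊤)   OUT=(all ⊤)
  B2:   IN=(all ⊤)   OUT=(all ⊤)
  B3:   IN=(all ⊤)   OUT=(all ⊤)
  B4:   IN=(all ⊤)   OUT={c:-3; rest ⊤}

Merge at B4: IN[B4] = OUT[B2] ⊔ OUT[B3] = {a: ⊤, b: ⊤, c: ⊤, d: ⊤, e: ⊤, f: ⊤}
Applying B4's transfer function to that IN value gives OUT[B4] (row B4 above).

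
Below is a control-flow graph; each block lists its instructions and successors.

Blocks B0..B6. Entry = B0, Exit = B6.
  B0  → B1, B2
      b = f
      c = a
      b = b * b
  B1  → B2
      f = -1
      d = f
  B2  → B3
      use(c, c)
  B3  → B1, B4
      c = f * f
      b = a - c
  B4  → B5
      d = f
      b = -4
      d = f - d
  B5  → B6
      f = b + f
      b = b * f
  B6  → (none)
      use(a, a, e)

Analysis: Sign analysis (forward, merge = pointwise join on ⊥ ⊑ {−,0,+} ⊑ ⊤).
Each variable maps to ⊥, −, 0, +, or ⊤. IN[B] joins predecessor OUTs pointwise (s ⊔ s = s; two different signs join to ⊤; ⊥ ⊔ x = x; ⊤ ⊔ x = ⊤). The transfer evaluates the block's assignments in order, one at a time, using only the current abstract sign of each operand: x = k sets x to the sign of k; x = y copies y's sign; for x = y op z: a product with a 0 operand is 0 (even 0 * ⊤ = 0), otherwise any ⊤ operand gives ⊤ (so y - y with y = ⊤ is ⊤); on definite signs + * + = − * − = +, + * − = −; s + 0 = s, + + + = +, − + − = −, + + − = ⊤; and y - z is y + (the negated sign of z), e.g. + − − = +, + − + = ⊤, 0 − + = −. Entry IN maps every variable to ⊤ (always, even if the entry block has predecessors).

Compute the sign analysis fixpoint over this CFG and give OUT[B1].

Answer: {a: ⊤, b: ⊤, c: ⊤, d: -, e: ⊤, f: -}

Working:
Converged values:
  B0:  IN=(all ⊤)  OUT=(all ⊤)
  B1:  IN=(all ⊤)  OUT={d:-, f:-; rest ⊤}
  B2:  IN=(all ⊤)  OUT=(all ⊤)
  B3:  IN=(all ⊤)  OUT=(all ⊤)
  B4:  IN=(all ⊤)  OUT={b:-; rest ⊤}
  B5:  IN={b:-; rest ⊤}  OUT=(all ⊤)
  B6:  IN=(all ⊤)  OUT=(all ⊤)

Merge at B1: IN[B1] = OUT[B0] ⊔ OUT[B3] = {a: ⊤, b: ⊤, c: ⊤, d: ⊤, e: ⊤, f: ⊤}
Applying B1's transfer function to that IN value gives OUT[B1] (row B1 above).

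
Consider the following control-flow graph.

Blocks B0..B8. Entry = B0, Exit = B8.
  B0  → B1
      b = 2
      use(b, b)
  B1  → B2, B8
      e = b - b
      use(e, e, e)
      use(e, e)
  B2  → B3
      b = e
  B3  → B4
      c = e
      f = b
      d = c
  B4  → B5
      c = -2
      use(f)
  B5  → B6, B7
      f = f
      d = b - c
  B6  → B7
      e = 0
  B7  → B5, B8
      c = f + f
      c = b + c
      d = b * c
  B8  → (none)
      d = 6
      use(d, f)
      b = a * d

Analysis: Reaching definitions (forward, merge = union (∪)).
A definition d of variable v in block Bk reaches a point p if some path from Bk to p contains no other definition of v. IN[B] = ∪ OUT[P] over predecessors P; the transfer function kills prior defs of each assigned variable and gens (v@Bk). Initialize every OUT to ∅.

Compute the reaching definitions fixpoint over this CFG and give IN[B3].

Answer: {b@B2, e@B1}

Trace:
Fixpoint table:
  B0:  IN={}  OUT={b@B0}
  B1:  IN={b@B0}  OUT={b@B0, e@B1}
  B2:  IN={b@B0, e@B1}  OUT={b@B2, e@B1}
  B3:  IN={b@B2, e@B1}  OUT={b@B2, c@B3, d@B3, e@B1, f@B3}
  B4:  IN={b@B2, c@B3, d@B3, e@B1, f@B3}  OUT={b@B2, c@B4, d@B3, e@B1, f@B3}
  B5:  IN={b@B2, c@B4, c@B7, d@B3, d@B7, e@B1, e@B6, f@B3, f@B5}  OUT={b@B2, c@B4, c@B7, d@B5, e@B1, e@B6, f@B5}
  B6:  IN={b@B2, c@B4, c@B7, d@B5, e@B1, e@B6, f@B5}  OUT={b@B2, c@B4, c@B7, d@B5, e@B6, f@B5}
  B7:  IN={b@B2, c@B4, c@B7, d@B5, e@B1, e@B6, f@B5}  OUT={b@B2, c@B7, d@B7, e@B1, e@B6, f@B5}
  B8:  IN={b@B0, b@B2, c@B7, d@B7, e@B1, e@B6, f@B5}  OUT={b@B8, c@B7, d@B8, e@B1, e@B6, f@B5}

Merge at B3: IN[B3] = OUT[B2] = {b@B2, e@B1}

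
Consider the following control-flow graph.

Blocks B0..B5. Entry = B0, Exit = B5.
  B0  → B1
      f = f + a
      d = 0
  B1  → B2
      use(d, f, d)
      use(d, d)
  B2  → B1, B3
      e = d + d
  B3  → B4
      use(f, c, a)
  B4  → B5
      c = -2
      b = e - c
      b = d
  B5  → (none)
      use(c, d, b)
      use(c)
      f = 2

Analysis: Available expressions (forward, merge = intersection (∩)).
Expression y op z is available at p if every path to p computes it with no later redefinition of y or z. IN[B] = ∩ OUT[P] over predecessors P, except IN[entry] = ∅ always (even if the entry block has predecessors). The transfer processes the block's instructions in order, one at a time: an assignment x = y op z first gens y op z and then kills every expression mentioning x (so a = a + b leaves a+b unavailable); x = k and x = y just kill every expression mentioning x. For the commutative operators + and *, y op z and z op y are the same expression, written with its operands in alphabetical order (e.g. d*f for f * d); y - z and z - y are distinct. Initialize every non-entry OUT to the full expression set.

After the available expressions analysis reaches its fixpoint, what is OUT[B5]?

Answer: {d+d, e-c}

Trace:
Converged values:
  B0:   IN={}   OUT={}
  B1:   IN={}   OUT={}
  B2:   IN={}   OUT={d+d}
  B3:   IN={d+d}   OUT={d+d}
  B4:   IN={d+d}   OUT={d+d, e-c}
  B5:   IN={d+d, e-c}   OUT={d+d, e-c}

Merge at B5: IN[B5] = OUT[B4] = {d+d, e-c}
Applying B5's transfer function to that IN value gives OUT[B5] (row B5 above).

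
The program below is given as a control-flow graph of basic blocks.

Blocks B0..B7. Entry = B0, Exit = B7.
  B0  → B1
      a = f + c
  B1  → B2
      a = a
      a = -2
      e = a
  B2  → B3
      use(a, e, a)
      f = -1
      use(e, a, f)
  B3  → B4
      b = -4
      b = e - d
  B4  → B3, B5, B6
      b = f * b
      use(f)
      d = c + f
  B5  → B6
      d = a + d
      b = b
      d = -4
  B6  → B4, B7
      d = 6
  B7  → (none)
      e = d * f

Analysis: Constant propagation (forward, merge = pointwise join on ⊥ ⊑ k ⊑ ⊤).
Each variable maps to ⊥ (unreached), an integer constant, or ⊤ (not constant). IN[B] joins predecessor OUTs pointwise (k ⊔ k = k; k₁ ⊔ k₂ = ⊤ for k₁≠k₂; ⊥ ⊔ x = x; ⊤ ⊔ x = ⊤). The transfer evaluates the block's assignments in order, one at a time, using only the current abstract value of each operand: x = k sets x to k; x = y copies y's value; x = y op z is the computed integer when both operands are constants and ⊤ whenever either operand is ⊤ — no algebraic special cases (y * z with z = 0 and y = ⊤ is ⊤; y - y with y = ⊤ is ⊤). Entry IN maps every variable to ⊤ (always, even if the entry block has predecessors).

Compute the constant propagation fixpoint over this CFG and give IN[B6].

Converged values:
  B0:  IN=(all ⊤)  OUT=(all ⊤)
  B1:  IN=(all ⊤)  OUT={a:-2, e:-2; rest ⊤}
  B2:  IN={a:-2, e:-2; rest ⊤}  OUT={a:-2, e:-2, f:-1; rest ⊤}
  B3:  IN={a:-2, e:-2, f:-1; rest ⊤}  OUT={a:-2, e:-2, f:-1; rest ⊤}
  B4:  IN={a:-2, e:-2, f:-1; rest ⊤}  OUT={a:-2, e:-2, f:-1; rest ⊤}
  B5:  IN={a:-2, e:-2, f:-1; rest ⊤}  OUT={a:-2, d:-4, e:-2, f:-1; rest ⊤}
  B6:  IN={a:-2, e:-2, f:-1; rest ⊤}  OUT={a:-2, d:6, e:-2, f:-1; rest ⊤}
  B7:  IN={a:-2, d:6, e:-2, f:-1; rest ⊤}  OUT={a:-2, d:6, e:-6, f:-1; rest ⊤}

Merge at B6: IN[B6] = OUT[B4] ⊔ OUT[B5] = {a: -2, b: ⊤, c: ⊤, d: ⊤, e: -2, f: -1}

Answer: {a: -2, b: ⊤, c: ⊤, d: ⊤, e: -2, f: -1}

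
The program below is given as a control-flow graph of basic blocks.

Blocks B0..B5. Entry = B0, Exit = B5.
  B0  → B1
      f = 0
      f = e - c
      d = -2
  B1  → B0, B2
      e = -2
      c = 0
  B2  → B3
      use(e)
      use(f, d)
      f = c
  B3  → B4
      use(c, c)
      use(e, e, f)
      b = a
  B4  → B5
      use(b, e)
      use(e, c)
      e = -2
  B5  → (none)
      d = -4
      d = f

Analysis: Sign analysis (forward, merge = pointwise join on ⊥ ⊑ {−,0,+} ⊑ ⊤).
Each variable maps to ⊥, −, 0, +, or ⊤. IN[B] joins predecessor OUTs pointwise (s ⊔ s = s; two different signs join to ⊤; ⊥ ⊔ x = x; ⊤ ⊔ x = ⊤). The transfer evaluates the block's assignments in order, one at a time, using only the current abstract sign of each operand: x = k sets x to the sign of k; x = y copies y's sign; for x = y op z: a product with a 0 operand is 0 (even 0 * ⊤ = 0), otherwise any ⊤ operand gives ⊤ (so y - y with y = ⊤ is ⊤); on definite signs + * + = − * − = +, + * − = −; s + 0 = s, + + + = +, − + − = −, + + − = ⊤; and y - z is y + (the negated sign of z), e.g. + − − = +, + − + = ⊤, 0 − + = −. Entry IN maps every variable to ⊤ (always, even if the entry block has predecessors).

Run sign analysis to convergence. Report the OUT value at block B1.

Fixpoint table:
  B0:   IN=(all ⊤)   OUT={d:-; rest ⊤}
  B1:   IN={d:-; rest ⊤}   OUT={c:0, d:-, e:-; rest ⊤}
  B2:   IN={c:0, d:-, e:-; rest ⊤}   OUT={c:0, d:-, e:-, f:0; rest ⊤}
  B3:   IN={c:0, d:-, e:-, f:0; rest ⊤}   OUT={c:0, d:-, e:-, f:0; rest ⊤}
  B4:   IN={c:0, d:-, e:-, f:0; rest ⊤}   OUT={c:0, d:-, e:-, f:0; rest ⊤}
  B5:   IN={c:0, d:-, e:-, f:0; rest ⊤}   OUT={c:0, d:0, e:-, f:0; rest ⊤}

Merge at B1: IN[B1] = OUT[B0] = {a: ⊤, b: ⊤, c: ⊤, d: -, e: ⊤, f: ⊤}
Applying B1's transfer function to that IN value gives OUT[B1] (row B1 above).

Answer: {a: ⊤, b: ⊤, c: 0, d: -, e: -, f: ⊤}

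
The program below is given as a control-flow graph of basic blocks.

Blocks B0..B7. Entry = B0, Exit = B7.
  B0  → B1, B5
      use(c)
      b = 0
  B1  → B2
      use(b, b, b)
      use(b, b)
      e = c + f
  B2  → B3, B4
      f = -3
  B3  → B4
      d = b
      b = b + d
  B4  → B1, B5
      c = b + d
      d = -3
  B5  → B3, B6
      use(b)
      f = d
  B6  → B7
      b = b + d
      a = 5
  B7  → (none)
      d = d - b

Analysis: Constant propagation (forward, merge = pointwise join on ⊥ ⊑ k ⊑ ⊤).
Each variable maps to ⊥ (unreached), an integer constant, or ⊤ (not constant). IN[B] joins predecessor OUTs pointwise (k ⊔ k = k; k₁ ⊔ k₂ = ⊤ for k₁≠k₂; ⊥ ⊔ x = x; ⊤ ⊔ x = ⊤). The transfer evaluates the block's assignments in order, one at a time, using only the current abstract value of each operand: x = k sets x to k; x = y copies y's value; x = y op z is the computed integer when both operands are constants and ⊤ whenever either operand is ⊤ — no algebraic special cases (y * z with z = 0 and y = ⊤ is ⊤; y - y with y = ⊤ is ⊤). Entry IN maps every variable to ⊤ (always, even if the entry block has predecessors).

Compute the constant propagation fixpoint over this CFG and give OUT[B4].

Fixpoint table:
  B0:   IN=(all ⊤)   OUT={b:0; rest ⊤}
  B1:   IN={b:0; rest ⊤}   OUT={b:0; rest ⊤}
  B2:   IN={b:0; rest ⊤}   OUT={b:0, f:-3; rest ⊤}
  B3:   IN={b:0; rest ⊤}   OUT={b:0, d:0; rest ⊤}
  B4:   IN={b:0; rest ⊤}   OUT={b:0, d:-3; rest ⊤}
  B5:   IN={b:0; rest ⊤}   OUT={b:0; rest ⊤}
  B6:   IN={b:0; rest ⊤}   OUT={a:5; rest ⊤}
  B7:   IN={a:5; rest ⊤}   OUT={a:5; rest ⊤}

Merge at B4: IN[B4] = OUT[B2] ⊔ OUT[B3] = {a: ⊤, b: 0, c: ⊤, d: ⊤, e: ⊤, f: ⊤}
Applying B4's transfer function to that IN value gives OUT[B4] (row B4 above).

Answer: {a: ⊤, b: 0, c: ⊤, d: -3, e: ⊤, f: ⊤}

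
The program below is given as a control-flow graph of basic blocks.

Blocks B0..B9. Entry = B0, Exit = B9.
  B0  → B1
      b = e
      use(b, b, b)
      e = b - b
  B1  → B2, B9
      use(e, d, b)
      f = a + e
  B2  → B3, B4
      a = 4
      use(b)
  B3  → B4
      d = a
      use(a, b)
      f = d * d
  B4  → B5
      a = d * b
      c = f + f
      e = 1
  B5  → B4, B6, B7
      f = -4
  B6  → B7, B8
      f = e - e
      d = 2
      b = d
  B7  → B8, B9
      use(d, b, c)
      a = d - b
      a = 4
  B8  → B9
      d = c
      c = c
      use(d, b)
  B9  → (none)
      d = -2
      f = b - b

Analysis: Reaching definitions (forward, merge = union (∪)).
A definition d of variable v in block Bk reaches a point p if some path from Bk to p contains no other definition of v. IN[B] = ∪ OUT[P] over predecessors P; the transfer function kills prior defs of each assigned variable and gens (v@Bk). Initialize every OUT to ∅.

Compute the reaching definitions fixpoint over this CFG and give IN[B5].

Converged values:
  B0: | IN={} | OUT={b@B0, e@B0}
  B1: | IN={b@B0, e@B0} | OUT={b@B0, e@B0, f@B1}
  B2: | IN={b@B0, e@B0, f@B1} | OUT={a@B2, b@B0, e@B0, f@B1}
  B3: | IN={a@B2, b@B0, e@B0, f@B1} | OUT={a@B2, b@B0, d@B3, e@B0, f@B3}
  B4: | IN={a@B2, a@B4, b@B0, c@B4, d@B3, e@B0, e@B4, f@B1, f@B3, f@B5} | OUT={a@B4, b@B0, c@B4, d@B3, e@B4, f@B1, f@B3, f@B5}
  B5: | IN={a@B4, b@B0, c@B4, d@B3, e@B4, f@B1, f@B3, f@B5} | OUT={a@B4, b@B0, c@B4, d@B3, e@B4, f@B5}
  B6: | IN={a@B4, b@B0, c@B4, d@B3, e@B4, f@B5} | OUT={a@B4, b@B6, c@B4, d@B6, e@B4, f@B6}
  B7: | IN={a@B4, b@B0, b@B6, c@B4, d@B3, d@B6, e@B4, f@B5, f@B6} | OUT={a@B7, b@B0, b@B6, c@B4, d@B3, d@B6, e@B4, f@B5, f@B6}
  B8: | IN={a@B4, a@B7, b@B0, b@B6, c@B4, d@B3, d@B6, e@B4, f@B5, f@B6} | OUT={a@B4, a@B7, b@B0, b@B6, c@B8, d@B8, e@B4, f@B5, f@B6}
  B9: | IN={a@B4, a@B7, b@B0, b@B6, c@B4, c@B8, d@B3, d@B6, d@B8, e@B0, e@B4, f@B1, f@B5, f@B6} | OUT={a@B4, a@B7, b@B0, b@B6, c@B4, c@B8, d@B9, e@B0, e@B4, f@B9}

Merge at B5: IN[B5] = OUT[B4] = {a@B4, b@B0, c@B4, d@B3, e@B4, f@B1, f@B3, f@B5}

Answer: {a@B4, b@B0, c@B4, d@B3, e@B4, f@B1, f@B3, f@B5}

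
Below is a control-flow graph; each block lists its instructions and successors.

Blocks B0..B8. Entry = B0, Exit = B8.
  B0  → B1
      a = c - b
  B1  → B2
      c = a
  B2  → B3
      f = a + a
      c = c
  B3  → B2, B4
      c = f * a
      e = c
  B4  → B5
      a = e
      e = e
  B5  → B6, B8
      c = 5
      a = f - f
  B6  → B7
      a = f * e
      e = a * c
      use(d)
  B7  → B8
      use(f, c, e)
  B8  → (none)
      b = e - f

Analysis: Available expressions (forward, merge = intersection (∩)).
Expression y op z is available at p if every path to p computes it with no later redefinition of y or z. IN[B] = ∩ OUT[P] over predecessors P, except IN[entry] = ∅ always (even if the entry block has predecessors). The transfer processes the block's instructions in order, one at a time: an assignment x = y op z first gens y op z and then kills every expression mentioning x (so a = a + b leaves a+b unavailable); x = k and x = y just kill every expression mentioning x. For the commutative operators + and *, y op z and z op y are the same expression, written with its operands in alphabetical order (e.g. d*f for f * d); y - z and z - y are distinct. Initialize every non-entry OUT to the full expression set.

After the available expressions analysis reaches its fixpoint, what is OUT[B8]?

Per-block solution:
  B0: | IN={} | OUT={c-b}
  B1: | IN={c-b} | OUT={}
  B2: | IN={} | OUT={a+a}
  B3: | IN={a+a} | OUT={a*f, a+a}
  B4: | IN={a*f, a+a} | OUT={}
  B5: | IN={} | OUT={f-f}
  B6: | IN={f-f} | OUT={a*c, f-f}
  B7: | IN={a*c, f-f} | OUT={a*c, f-f}
  B8: | IN={f-f} | OUT={e-f, f-f}

Merge at B8: IN[B8] = OUT[B5] ∩ OUT[B7] = {f-f}
Applying B8's transfer function to that IN value gives OUT[B8] (row B8 above).

Answer: {e-f, f-f}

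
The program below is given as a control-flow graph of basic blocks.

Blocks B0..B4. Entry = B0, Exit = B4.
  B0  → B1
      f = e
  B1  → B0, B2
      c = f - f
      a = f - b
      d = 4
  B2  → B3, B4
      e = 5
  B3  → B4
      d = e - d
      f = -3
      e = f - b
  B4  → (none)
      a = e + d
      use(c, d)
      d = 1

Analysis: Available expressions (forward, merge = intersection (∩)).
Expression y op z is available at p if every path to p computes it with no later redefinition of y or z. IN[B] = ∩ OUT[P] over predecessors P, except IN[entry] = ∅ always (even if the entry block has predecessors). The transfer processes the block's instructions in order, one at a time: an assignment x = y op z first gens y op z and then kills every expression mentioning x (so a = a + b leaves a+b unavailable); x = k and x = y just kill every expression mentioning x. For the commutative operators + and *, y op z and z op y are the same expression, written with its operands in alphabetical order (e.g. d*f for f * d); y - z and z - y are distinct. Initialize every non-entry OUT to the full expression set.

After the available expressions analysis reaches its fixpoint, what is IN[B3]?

Answer: {f-b, f-f}

Derivation:
Fixpoint table:
  B0: | IN={} | OUT={}
  B1: | IN={} | OUT={f-b, f-f}
  B2: | IN={f-b, f-f} | OUT={f-b, f-f}
  B3: | IN={f-b, f-f} | OUT={f-b}
  B4: | IN={f-b} | OUT={f-b}

Merge at B3: IN[B3] = OUT[B2] = {f-b, f-f}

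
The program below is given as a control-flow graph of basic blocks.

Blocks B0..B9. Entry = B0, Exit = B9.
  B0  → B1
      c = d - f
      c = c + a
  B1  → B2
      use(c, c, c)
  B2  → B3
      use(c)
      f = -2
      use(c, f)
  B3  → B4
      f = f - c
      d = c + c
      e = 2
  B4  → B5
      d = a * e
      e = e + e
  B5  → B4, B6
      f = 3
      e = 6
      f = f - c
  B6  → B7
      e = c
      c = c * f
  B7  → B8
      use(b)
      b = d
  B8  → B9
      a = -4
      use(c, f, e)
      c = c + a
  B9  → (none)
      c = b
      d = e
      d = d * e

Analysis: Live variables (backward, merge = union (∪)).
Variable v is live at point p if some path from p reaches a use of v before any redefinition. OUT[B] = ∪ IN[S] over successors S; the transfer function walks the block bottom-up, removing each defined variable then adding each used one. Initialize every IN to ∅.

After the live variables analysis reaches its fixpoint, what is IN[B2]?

Converged values:
  B0:  IN={a, b, d, f}  OUT={a, b, c}
  B1:  IN={a, b, c}  OUT={a, b, c}
  B2:  IN={a, b, c}  OUT={a, b, c, f}
  B3:  IN={a, b, c, f}  OUT={a, b, c, e}
  B4:  IN={a, b, c, e}  OUT={a, b, c, d}
  B5:  IN={a, b, c, d}  OUT={a, b, c, d, e, f}
  B6:  IN={b, c, d, f}  OUT={b, c, d, e, f}
  B7:  IN={b, c, d, e, f}  OUT={b, c, e, f}
  B8:  IN={b, c, e, f}  OUT={b, e}
  B9:  IN={b, e}  OUT={}

Merge at B2: OUT[B2] = IN[B3] = {a, b, c, f}
Applying B2's transfer function to that OUT value gives IN[B2] (row B2 above).

Answer: {a, b, c}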